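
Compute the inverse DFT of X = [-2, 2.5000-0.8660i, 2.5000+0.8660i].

x[n] = (1/3) Σ(k=0 to 2) X[k] · e^(2πikn/3)

Computing each x[n]:
x[0] = 1
x[1] = -1
x[2] = -2

x = [1, -1, -2]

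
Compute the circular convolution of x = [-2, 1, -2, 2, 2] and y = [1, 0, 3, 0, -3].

(x ⊛ y)[n] = Σ(m=0 to 4) x[m] · y[(n-m) mod 5]

Computing each output sample:
(x ⊛ y)[0] = 1
(x ⊛ y)[1] = 13
(x ⊛ y)[2] = -14
(x ⊛ y)[3] = -1
(x ⊛ y)[4] = 2

x ⊛ y = [1, 13, -14, -1, 2]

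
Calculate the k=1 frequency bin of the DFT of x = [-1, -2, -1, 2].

X[1] = Σ(n=0 to 3) x[n] · ω_4^(1n) where ω_4 = e^(-2πi/4)
= (-1)·ω_4^0 + (-2)·ω_4^1 + (-1)·ω_4^2 + (2)·ω_4^3

X[1] = 4i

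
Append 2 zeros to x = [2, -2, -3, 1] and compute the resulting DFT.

Original 4-point DFT: [-2, 5+3i, 0, 5-3i]
Zero-padded 6-point DFT provides frequency interpolation.

DFT_6([x, 0, ...]) = [-2, 1.5000+4.3301i, 5.5000-0.8660i, 0, 5.5000+0.8660i, 1.5000-4.3301i]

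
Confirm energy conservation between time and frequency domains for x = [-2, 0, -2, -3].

Time domain:
Σ|x[n]|² = |-2|² + |0|² + |-2|² + |-3|² = 17.0000

Frequency domain:
(1/4)Σ|X[k]|² = (1/4)(|-7|² + |-3i|² + |-1|² + |3i|²) = (1/4)·68.0000 = 17.0000

Both sides agree, confirming Parseval's theorem.

Σ|x[n]|² = (1/N)Σ|X[k]|² = 17.0000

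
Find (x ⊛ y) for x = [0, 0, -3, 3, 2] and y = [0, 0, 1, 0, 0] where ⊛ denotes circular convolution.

(x ⊛ y)[n] = Σ(m=0 to 4) x[m] · y[(n-m) mod 5]

Computing each output sample:
(x ⊛ y)[0] = 3
(x ⊛ y)[1] = 2
(x ⊛ y)[2] = 0
(x ⊛ y)[3] = 0
(x ⊛ y)[4] = -3

x ⊛ y = [3, 2, 0, 0, -3]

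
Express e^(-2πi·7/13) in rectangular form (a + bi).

ω_13^7 = e^(-2πi·7/13)
= cos(-2π·7/13) + i·sin(-2π·7/13)
= cos(-14π/13) + i·sin(-14π/13)

ω_13^7 = cos(-14π/13) + i·sin(-14π/13) = -0.9709+0.2393i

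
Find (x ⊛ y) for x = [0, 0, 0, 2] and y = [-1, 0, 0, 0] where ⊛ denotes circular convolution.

(x ⊛ y)[n] = Σ(m=0 to 3) x[m] · y[(n-m) mod 4]

Computing each output sample:
(x ⊛ y)[0] = 0
(x ⊛ y)[1] = 0
(x ⊛ y)[2] = 0
(x ⊛ y)[3] = -2

x ⊛ y = [0, 0, 0, -2]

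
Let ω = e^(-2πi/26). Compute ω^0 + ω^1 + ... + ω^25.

Sum of all nth roots of unity equals 0 for n > 1 (geometric series with r ≠ 1).

0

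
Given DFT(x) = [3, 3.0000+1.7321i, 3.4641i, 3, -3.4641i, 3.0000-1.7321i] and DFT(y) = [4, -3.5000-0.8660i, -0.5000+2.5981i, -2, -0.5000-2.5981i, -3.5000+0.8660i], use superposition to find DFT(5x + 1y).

By linearity: DFT(5x + 1y) = 5·DFT(x) + 1·DFT(y)
= 5·[3, 3.0000+1.7321i, 3.4641i, 3, -3.4641i, 3.0000-1.7321i] + 1·[4, -3.5000-0.8660i, -0.5000+2.5981i, -2, -0.5000-2.5981i, -3.5000+0.8660i]

Computing element-wise:
Z[0] = 5·(3) + 1·(4) = 19
Z[1] = 5·(3.0000+1.7321i) + 1·(-3.5000-0.8660i) = 11.5000+7.7945i
Z[2] = 5·(3.4641i) + 1·(-0.5000+2.5981i) = -0.5000+19.9186i
Z[3] = 5·(3) + 1·(-2) = 13
Z[4] = 5·(-3.4641i) + 1·(-0.5000-2.5981i) = -0.5000-19.9186i
Z[5] = 5·(3.0000-1.7321i) + 1·(-3.5000+0.8660i) = 11.5000-7.7945i

DFT(5x + 1y) = 5·X + 1·Y = [19, 11.5000+7.7945i, -0.5000+19.9186i, 13, -0.5000-19.9186i, 11.5000-7.7945i]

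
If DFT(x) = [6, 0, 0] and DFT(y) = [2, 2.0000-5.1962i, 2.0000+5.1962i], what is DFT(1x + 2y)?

By linearity: DFT(1x + 2y) = 1·DFT(x) + 2·DFT(y)
= 1·[6, 0, 0] + 2·[2, 2.0000-5.1962i, 2.0000+5.1962i]

Computing element-wise:
Z[0] = 1·(6) + 2·(2) = 10
Z[1] = 1·(0) + 2·(2.0000-5.1962i) = 4.0000-10.3924i
Z[2] = 1·(0) + 2·(2.0000+5.1962i) = 4.0000+10.3924i

DFT(1x + 2y) = 1·X + 2·Y = [10, 4.0000-10.3924i, 4.0000+10.3924i]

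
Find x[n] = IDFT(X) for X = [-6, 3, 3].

x[n] = (1/3) Σ(k=0 to 2) X[k] · e^(2πikn/3)

Computing each x[n]:
x[0] = 0
x[1] = -3
x[2] = -3

x = [0, -3, -3]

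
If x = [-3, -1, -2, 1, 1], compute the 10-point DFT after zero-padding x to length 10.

Original 5-point DFT: [-4, -2.1910+3.6655i, -3.3090-1.6776i, -3.3090+1.6776i, -2.1910-3.6655i]
Zero-padded 10-point DFT provides frequency interpolation.

DFT_10([x, 0, ...]) = [-4, -5.5451+0.9511i, -2.1910+3.6655i, 0.0451-0.5878i, -3.3090-1.6776i, -4, -3.3090+1.6776i, 0.0451+0.5878i, -2.1910-3.6655i, -5.5451-0.9511i]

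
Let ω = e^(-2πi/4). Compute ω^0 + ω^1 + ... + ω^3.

Sum of all nth roots of unity equals 0 for n > 1 (geometric series with r ≠ 1).

0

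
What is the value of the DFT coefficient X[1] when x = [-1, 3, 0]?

X[1] = Σ(n=0 to 2) x[n] · ω_3^(1n) where ω_3 = e^(-2πi/3)
= (-1)·ω_3^0 + (3)·ω_3^1 + (0)·ω_3^2

X[1] = -2.5000-2.5981i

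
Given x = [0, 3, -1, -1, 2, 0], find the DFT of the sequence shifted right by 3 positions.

Time shift by 3: X_shifted[k] = ω_6^(3k) · X[k]
Shifted x = [-1, 2, 0, 0, 3, -1]

DFT(x[n-3]) = [3, -2, -3.0000-5.1962i, 1, -3.0000+5.1962i, -2]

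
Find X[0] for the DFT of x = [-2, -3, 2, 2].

X[0] = Σ(n=0 to 3) x[n] · ω_4^0 = Σ x[n]
= (-2) + (-3) + (2) + (2)

X[0] = -1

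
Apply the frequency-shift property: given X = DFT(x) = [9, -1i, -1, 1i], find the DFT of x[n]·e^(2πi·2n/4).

Modulation property: DFT(ω_4^(-2n)·x[n]) = X[(k-2) mod 4], so circularly shift X by 2 positions.

X[k-2] = [-1, 1i, 9, -1i]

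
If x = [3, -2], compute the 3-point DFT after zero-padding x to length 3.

Original 2-point DFT: [1, 5]
Zero-padded 3-point DFT provides frequency interpolation.

DFT_3([x, 0, ...]) = [1, 4.0000+1.7321i, 4.0000-1.7321i]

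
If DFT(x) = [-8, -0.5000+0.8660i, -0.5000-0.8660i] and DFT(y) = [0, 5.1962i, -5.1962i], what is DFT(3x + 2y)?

By linearity: DFT(3x + 2y) = 3·DFT(x) + 2·DFT(y)
= 3·[-8, -0.5000+0.8660i, -0.5000-0.8660i] + 2·[0, 5.1962i, -5.1962i]

Computing element-wise:
Z[0] = 3·(-8) + 2·(0) = -24
Z[1] = 3·(-0.5000+0.8660i) + 2·(5.1962i) = -1.5000+12.9904i
Z[2] = 3·(-0.5000-0.8660i) + 2·(-5.1962i) = -1.5000-12.9904i

DFT(3x + 2y) = 3·X + 2·Y = [-24, -1.5000+12.9904i, -1.5000-12.9904i]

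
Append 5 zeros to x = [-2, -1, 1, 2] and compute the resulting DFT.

Original 4-point DFT: [0, -3+3i, -2, -3-3i]
Zero-padded 9-point DFT provides frequency interpolation.

DFT_9([x, 0, ...]) = [0, -3.5924-2.0741i, -4.1133+2.3748i, 1.7321i, -1.2943-0.7472i, -1.2943+0.7472i, -1.7321i, -4.1133-2.3748i, -3.5924+2.0741i]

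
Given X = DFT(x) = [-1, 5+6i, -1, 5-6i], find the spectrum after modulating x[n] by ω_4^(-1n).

Modulation property: DFT(ω_4^(-1n)·x[n]) = X[(k-1) mod 4], so circularly shift X by 1 positions.

X[k-1] = [5-6i, -1, 5+6i, -1]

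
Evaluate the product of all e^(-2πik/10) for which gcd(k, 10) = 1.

The primitive 10th roots of unity are ω_10^k for k coprime to 10: k ∈ {1, 3, 7, 9}
Their product equals the constant term of the cyclotomic polynomial Φ_10(x) up to sign.
For n ≥ 3, the product of all primitive nth roots of unity is 1. (For n=1 it is 1; for n=2 it is -1.)

1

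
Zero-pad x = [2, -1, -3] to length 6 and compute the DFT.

Original 3-point DFT: [-2, 4.0000-1.7321i, 4.0000+1.7321i]
Zero-padded 6-point DFT provides frequency interpolation.

DFT_6([x, 0, ...]) = [-2, 3.0000+3.4641i, 4.0000-1.7321i, 0, 4.0000+1.7321i, 3.0000-3.4641i]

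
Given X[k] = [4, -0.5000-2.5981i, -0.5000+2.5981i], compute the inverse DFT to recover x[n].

x[n] = (1/3) Σ(k=0 to 2) X[k] · e^(2πikn/3)

Computing each x[n]:
x[0] = 1
x[1] = 3
x[2] = 0

x = [1, 3, 0]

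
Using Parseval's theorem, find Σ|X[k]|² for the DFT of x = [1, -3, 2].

Parseval: Σ|x[n]|² = (1/N)Σ|X[k]|², so Σ|X[k]|² = N·Σ|x[n]|² = 3·14.0000

Σ|X[k]|² = N·Σ|x[n]|² = 3·14.0000 = 42.0000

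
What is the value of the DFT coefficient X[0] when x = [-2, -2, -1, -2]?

X[0] = Σ(n=0 to 3) x[n] · ω_4^0 = Σ x[n]
= (-2) + (-2) + (-1) + (-2)

X[0] = -7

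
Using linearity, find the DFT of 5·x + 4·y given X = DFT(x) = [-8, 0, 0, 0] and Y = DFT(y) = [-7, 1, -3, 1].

By linearity: DFT(5x + 4y) = 5·DFT(x) + 4·DFT(y)
= 5·[-8, 0, 0, 0] + 4·[-7, 1, -3, 1]

Computing element-wise:
Z[0] = 5·(-8) + 4·(-7) = -68
Z[1] = 5·(0) + 4·(1) = 4
Z[2] = 5·(0) + 4·(-3) = -12
Z[3] = 5·(0) + 4·(1) = 4

DFT(5x + 4y) = 5·X + 4·Y = [-68, 4, -12, 4]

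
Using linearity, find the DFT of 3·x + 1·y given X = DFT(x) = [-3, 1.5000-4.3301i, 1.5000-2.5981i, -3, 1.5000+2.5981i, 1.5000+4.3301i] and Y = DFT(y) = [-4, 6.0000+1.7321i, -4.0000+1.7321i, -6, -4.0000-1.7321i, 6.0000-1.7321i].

By linearity: DFT(3x + 1y) = 3·DFT(x) + 1·DFT(y)
= 3·[-3, 1.5000-4.3301i, 1.5000-2.5981i, -3, 1.5000+2.5981i, 1.5000+4.3301i] + 1·[-4, 6.0000+1.7321i, -4.0000+1.7321i, -6, -4.0000-1.7321i, 6.0000-1.7321i]

Computing element-wise:
Z[0] = 3·(-3) + 1·(-4) = -13
Z[1] = 3·(1.5000-4.3301i) + 1·(6.0000+1.7321i) = 10.5000-11.2582i
Z[2] = 3·(1.5000-2.5981i) + 1·(-4.0000+1.7321i) = 0.5000-6.0622i
Z[3] = 3·(-3) + 1·(-6) = -15
Z[4] = 3·(1.5000+2.5981i) + 1·(-4.0000-1.7321i) = 0.5000+6.0622i
Z[5] = 3·(1.5000+4.3301i) + 1·(6.0000-1.7321i) = 10.5000+11.2582i

DFT(3x + 1y) = 3·X + 1·Y = [-13, 10.5000-11.2582i, 0.5000-6.0622i, -15, 0.5000+6.0622i, 10.5000+11.2582i]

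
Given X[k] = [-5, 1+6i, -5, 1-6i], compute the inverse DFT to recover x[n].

x[n] = (1/4) Σ(k=0 to 3) X[k] · e^(2πikn/4)

Computing each x[n]:
x[0] = -2
x[1] = -3
x[2] = -3
x[3] = 3

x = [-2, -3, -3, 3]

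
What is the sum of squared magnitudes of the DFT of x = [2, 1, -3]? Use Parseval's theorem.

Parseval: Σ|x[n]|² = (1/N)Σ|X[k]|², so Σ|X[k]|² = N·Σ|x[n]|² = 3·14.0000

Σ|X[k]|² = N·Σ|x[n]|² = 3·14.0000 = 42.0000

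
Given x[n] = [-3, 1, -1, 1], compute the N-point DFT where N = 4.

X[k] = Σ(n=0 to 3) x[n] · ω_4^(nk)
where ω_4 = e^(-2πi/4)

Computing each X[k]:
X[0] = -2
X[1] = -2
X[2] = -6
X[3] = -2

X = [-2, -2, -6, -2]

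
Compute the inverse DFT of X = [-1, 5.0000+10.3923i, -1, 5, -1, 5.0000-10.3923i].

x[n] = (1/6) Σ(k=0 to 5) X[k] · e^(2πikn/6)

Computing each x[n]:
x[0] = 2
x[1] = -3
x[2] = -3
x[3] = -3
x[4] = 3
x[5] = 3

x = [2, -3, -3, -3, 3, 3]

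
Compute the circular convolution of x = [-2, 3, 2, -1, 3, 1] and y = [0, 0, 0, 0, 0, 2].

(x ⊛ y)[n] = Σ(m=0 to 5) x[m] · y[(n-m) mod 6]

Computing each output sample:
(x ⊛ y)[0] = 6
(x ⊛ y)[1] = 4
(x ⊛ y)[2] = -2
(x ⊛ y)[3] = 6
(x ⊛ y)[4] = 2
(x ⊛ y)[5] = -4

x ⊛ y = [6, 4, -2, 6, 2, -4]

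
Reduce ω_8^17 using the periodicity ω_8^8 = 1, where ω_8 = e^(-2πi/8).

Since ω_8^8 = 1, powers reduce modulo 8.
17 mod 8 = 1
So ω_8^17 = ω_8^1 = e^(-2πi·1/8)

ω_8^17 = ω_8^1 = 0.7071-0.7071i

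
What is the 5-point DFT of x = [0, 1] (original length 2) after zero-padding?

Original 2-point DFT: [1, -1]
Zero-padded 5-point DFT provides frequency interpolation.

DFT_5([x, 0, ...]) = [1, 0.3090-0.9511i, -0.8090-0.5878i, -0.8090+0.5878i, 0.3090+0.9511i]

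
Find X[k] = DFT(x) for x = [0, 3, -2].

X[k] = Σ(n=0 to 2) x[n] · ω_3^(nk)
where ω_3 = e^(-2πi/3)

Computing each X[k]:
X[0] = 1
X[1] = -0.5000-4.3301i
X[2] = -0.5000+4.3301i

X = [1, -0.5000-4.3301i, -0.5000+4.3301i]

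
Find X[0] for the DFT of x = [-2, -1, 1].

X[0] = Σ(n=0 to 2) x[n] · ω_3^0 = Σ x[n]
= (-2) + (-1) + (1)

X[0] = -2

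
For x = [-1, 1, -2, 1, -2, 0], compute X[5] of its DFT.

X[5] = Σ(n=0 to 5) x[n] · ω_6^(5n) where ω_6 = e^(-2πi/6)
= (-1)·ω_6^0 + (1)·ω_6^5 + (-2)·ω_6^10 + (1)·ω_6^15 + (-2)·ω_6^20 + (0)·ω_6^25

X[5] = 0.5000+0.8660i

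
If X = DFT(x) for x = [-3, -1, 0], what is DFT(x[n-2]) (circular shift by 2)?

Time shift by 2: X_shifted[k] = ω_3^(2k) · X[k]
Shifted x = [-1, 0, -3]

DFT(x[n-2]) = [-4, 0.5000-2.5981i, 0.5000+2.5981i]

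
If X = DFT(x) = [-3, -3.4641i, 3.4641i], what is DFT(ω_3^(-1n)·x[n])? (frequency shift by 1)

Modulation property: DFT(ω_3^(-1n)·x[n]) = X[(k-1) mod 3], so circularly shift X by 1 positions.

X[k-1] = [3.4641i, -3, -3.4641i]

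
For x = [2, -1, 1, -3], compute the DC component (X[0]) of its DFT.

X[0] = Σ(n=0 to 3) x[n] · ω_4^0 = Σ x[n]
= (2) + (-1) + (1) + (-3)

X[0] = -1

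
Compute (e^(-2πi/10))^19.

Since ω_10^10 = 1, powers reduce modulo 10.
19 mod 10 = 9
So ω_10^19 = ω_10^9 = e^(-2πi·9/10)

ω_10^19 = ω_10^9 = 0.8090+0.5878i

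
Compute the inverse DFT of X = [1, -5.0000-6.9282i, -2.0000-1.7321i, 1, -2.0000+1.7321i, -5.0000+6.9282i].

x[n] = (1/6) Σ(k=0 to 5) X[k] · e^(2πikn/6)

Computing each x[n]:
x[0] = -2
x[1] = 2
x[2] = 3
x[3] = 1
x[4] = 0
x[5] = -3

x = [-2, 2, 3, 1, 0, -3]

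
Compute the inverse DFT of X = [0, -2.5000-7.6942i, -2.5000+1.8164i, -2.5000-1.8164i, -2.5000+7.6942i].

x[n] = (1/5) Σ(k=0 to 4) X[k] · e^(2πikn/5)

Computing each x[n]:
x[0] = -2
x[1] = 3
x[2] = 3
x[3] = -2
x[4] = -2

x = [-2, 3, 3, -2, -2]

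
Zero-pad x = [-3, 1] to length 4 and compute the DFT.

Original 2-point DFT: [-2, -4]
Zero-padded 4-point DFT provides frequency interpolation.

DFT_4([x, 0, ...]) = [-2, -3-1i, -4, -3+1i]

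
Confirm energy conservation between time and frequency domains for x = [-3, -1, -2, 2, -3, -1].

Time domain:
Σ|x[n]|² = |-3|² + |-1|² + |-2|² + |2|² + |-3|² + |-1|² = 28.0000

Frequency domain:
(1/6)Σ|X[k]|² = (1/6)(|-8|² + |-3.5000-0.8660i|² + |2.5000+0.8660i|² + |-8|² + |2.5000-0.8660i|² + |-3.5000+0.8660i|²) = (1/6)·168.0000 = 28.0000

Both sides agree, confirming Parseval's theorem.

Σ|x[n]|² = (1/N)Σ|X[k]|² = 28.0000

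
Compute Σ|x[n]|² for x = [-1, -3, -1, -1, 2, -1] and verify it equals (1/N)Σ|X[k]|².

Time domain:
Σ|x[n]|² = |-1|² + |-3|² + |-1|² + |-1|² + |2|² + |-1|² = 17.0000

Frequency domain:
(1/6)Σ|X[k]|² = (1/6)(|-5|² + |-2.5000+4.3301i|² + |-0.5000-0.8660i|² + |5|² + |-0.5000+0.8660i|² + |-2.5000-4.3301i|²) = (1/6)·102.0000 = 17.0000

Both sides agree, confirming Parseval's theorem.

Σ|x[n]|² = (1/N)Σ|X[k]|² = 17.0000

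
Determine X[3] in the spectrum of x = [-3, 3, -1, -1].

X[3] = Σ(n=0 to 3) x[n] · ω_4^(3n) where ω_4 = e^(-2πi/4)
= (-3)·ω_4^0 + (3)·ω_4^3 + (-1)·ω_4^6 + (-1)·ω_4^9

X[3] = -2+4i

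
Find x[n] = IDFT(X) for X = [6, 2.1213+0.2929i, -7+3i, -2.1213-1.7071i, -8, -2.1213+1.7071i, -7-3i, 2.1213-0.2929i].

x[n] = (1/8) Σ(k=0 to 7) X[k] · e^(2πikn/8)

Computing each x[n]:
x[0] = -2
x[1] = 2
x[2] = 1
x[3] = 2
x[4] = -2
x[5] = 0
x[6] = 2
x[7] = 3

x = [-2, 2, 1, 2, -2, 0, 2, 3]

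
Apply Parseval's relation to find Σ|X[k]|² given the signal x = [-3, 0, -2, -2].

Parseval: Σ|x[n]|² = (1/N)Σ|X[k]|², so Σ|X[k]|² = N·Σ|x[n]|² = 4·17.0000

Σ|X[k]|² = N·Σ|x[n]|² = 4·17.0000 = 68.0000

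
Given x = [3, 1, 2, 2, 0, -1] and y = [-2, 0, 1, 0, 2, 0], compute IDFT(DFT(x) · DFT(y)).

(x ⊛ y)[n] = Σ(m=0 to 5) x[m] · y[(n-m) mod 6]

Computing each output sample:
(x ⊛ y)[0] = -2
(x ⊛ y)[1] = 1
(x ⊛ y)[2] = -1
(x ⊛ y)[3] = -5
(x ⊛ y)[4] = 8
(x ⊛ y)[5] = 6

x ⊛ y = [-2, 1, -1, -5, 8, 6]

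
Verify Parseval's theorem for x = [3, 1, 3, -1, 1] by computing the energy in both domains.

Time domain:
Σ|x[n]|² = |3|² + |1|² + |3|² + |-1|² + |1|² = 21.0000

Frequency domain:
(1/5)Σ|X[k]|² = (1/5)(|7|² + |2.0000-2.3511i|² + |2.0000+3.8042i|² + |2.0000-3.8042i|² + |2.0000+2.3511i|²) = (1/5)·105.0000 = 21.0000

Both sides agree, confirming Parseval's theorem.

Σ|x[n]|² = (1/N)Σ|X[k]|² = 21.0000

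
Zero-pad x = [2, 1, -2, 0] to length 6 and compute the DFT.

Original 4-point DFT: [1, 4-1i, -1, 4+1i]
Zero-padded 6-point DFT provides frequency interpolation.

DFT_6([x, 0, ...]) = [1, 3.5000+0.8660i, 2.5000-2.5981i, -1, 2.5000+2.5981i, 3.5000-0.8660i]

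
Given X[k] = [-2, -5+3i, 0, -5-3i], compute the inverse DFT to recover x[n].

x[n] = (1/4) Σ(k=0 to 3) X[k] · e^(2πikn/4)

Computing each x[n]:
x[0] = -3
x[1] = -2
x[2] = 2
x[3] = 1

x = [-3, -2, 2, 1]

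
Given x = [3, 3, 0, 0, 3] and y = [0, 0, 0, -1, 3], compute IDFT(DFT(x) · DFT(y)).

(x ⊛ y)[n] = Σ(m=0 to 4) x[m] · y[(n-m) mod 5]

Computing each output sample:
(x ⊛ y)[0] = 9
(x ⊛ y)[1] = 0
(x ⊛ y)[2] = -3
(x ⊛ y)[3] = 6
(x ⊛ y)[4] = 6

x ⊛ y = [9, 0, -3, 6, 6]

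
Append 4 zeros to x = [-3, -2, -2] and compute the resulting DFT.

Original 3-point DFT: [-7, -1, -1]
Zero-padded 7-point DFT provides frequency interpolation.

DFT_7([x, 0, ...]) = [-7, -3.8019+3.5135i, -0.7530+1.0821i, -2.4450-0.6959i, -2.4450+0.6959i, -0.7530-1.0821i, -3.8019-3.5135i]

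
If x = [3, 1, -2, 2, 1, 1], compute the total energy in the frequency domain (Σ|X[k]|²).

Parseval: Σ|x[n]|² = (1/N)Σ|X[k]|², so Σ|X[k]|² = N·Σ|x[n]|² = 6·20.0000

Σ|X[k]|² = N·Σ|x[n]|² = 6·20.0000 = 120.0000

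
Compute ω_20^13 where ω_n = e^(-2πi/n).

ω_20^13 = e^(-2πi·13/20)
= cos(-2π·13/20) + i·sin(-2π·13/20)
= cos(-26π/20) + i·sin(-26π/20)

ω_20^13 = cos(-26π/20) + i·sin(-26π/20) = -0.5878+0.8090i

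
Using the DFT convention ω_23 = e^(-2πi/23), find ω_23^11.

ω_23^11 = e^(-2πi·11/23)
= cos(-2π·11/23) + i·sin(-2π·11/23)
= cos(-22π/23) + i·sin(-22π/23)

ω_23^11 = cos(-22π/23) + i·sin(-22π/23) = -0.9907-0.1362i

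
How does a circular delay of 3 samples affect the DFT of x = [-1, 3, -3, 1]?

Time shift by 3: X_shifted[k] = ω_4^(3k) · X[k]
Shifted x = [3, -3, 1, -1]

DFT(x[n-3]) = [0, 2+2i, 8, 2-2i]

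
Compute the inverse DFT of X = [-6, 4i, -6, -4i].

x[n] = (1/4) Σ(k=0 to 3) X[k] · e^(2πikn/4)

Computing each x[n]:
x[0] = -3
x[1] = -2
x[2] = -3
x[3] = 2

x = [-3, -2, -3, 2]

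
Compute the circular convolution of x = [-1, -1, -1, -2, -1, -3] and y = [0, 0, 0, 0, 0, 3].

(x ⊛ y)[n] = Σ(m=0 to 5) x[m] · y[(n-m) mod 6]

Computing each output sample:
(x ⊛ y)[0] = -3
(x ⊛ y)[1] = -3
(x ⊛ y)[2] = -6
(x ⊛ y)[3] = -3
(x ⊛ y)[4] = -9
(x ⊛ y)[5] = -3

x ⊛ y = [-3, -3, -6, -3, -9, -3]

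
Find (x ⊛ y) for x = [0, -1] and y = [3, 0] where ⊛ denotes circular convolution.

(x ⊛ y)[n] = Σ(m=0 to 1) x[m] · y[(n-m) mod 2]

Computing each output sample:
(x ⊛ y)[0] = 0
(x ⊛ y)[1] = -3

x ⊛ y = [0, -3]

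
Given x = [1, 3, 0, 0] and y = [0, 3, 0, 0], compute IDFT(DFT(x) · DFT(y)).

(x ⊛ y)[n] = Σ(m=0 to 3) x[m] · y[(n-m) mod 4]

Computing each output sample:
(x ⊛ y)[0] = 0
(x ⊛ y)[1] = 3
(x ⊛ y)[2] = 9
(x ⊛ y)[3] = 0

x ⊛ y = [0, 3, 9, 0]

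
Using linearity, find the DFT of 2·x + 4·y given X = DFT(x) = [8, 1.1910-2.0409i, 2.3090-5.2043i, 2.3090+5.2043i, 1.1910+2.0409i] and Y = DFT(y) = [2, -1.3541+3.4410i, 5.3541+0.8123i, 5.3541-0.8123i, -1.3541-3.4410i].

By linearity: DFT(2x + 4y) = 2·DFT(x) + 4·DFT(y)
= 2·[8, 1.1910-2.0409i, 2.3090-5.2043i, 2.3090+5.2043i, 1.1910+2.0409i] + 4·[2, -1.3541+3.4410i, 5.3541+0.8123i, 5.3541-0.8123i, -1.3541-3.4410i]

Computing element-wise:
Z[0] = 2·(8) + 4·(2) = 24
Z[1] = 2·(1.1910-2.0409i) + 4·(-1.3541+3.4410i) = -3.0344+9.6822i
Z[2] = 2·(2.3090-5.2043i) + 4·(5.3541+0.8123i) = 26.0344-7.1594i
Z[3] = 2·(2.3090+5.2043i) + 4·(5.3541-0.8123i) = 26.0344+7.1594i
Z[4] = 2·(1.1910+2.0409i) + 4·(-1.3541-3.4410i) = -3.0344-9.6822i

DFT(2x + 4y) = 2·X + 4·Y = [24, -3.0344+9.6822i, 26.0344-7.1594i, 26.0344+7.1594i, -3.0344-9.6822i]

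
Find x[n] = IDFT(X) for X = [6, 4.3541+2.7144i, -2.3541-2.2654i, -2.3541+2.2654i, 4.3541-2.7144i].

x[n] = (1/5) Σ(k=0 to 4) X[k] · e^(2πikn/5)

Computing each x[n]:
x[0] = 2
x[1] = 2
x[2] = -2
x[3] = 1
x[4] = 3

x = [2, 2, -2, 1, 3]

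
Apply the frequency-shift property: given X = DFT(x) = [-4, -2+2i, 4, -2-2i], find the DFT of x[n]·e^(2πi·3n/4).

Modulation property: DFT(ω_4^(-3n)·x[n]) = X[(k-3) mod 4], so circularly shift X by 3 positions.

X[k-3] = [-2+2i, 4, -2-2i, -4]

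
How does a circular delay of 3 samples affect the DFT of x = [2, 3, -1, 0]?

Time shift by 3: X_shifted[k] = ω_4^(3k) · X[k]
Shifted x = [3, -1, 0, 2]

DFT(x[n-3]) = [4, 3+3i, 2, 3-3i]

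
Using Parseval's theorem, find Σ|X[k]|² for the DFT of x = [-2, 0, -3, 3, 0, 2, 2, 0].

Parseval: Σ|x[n]|² = (1/N)Σ|X[k]|², so Σ|X[k]|² = N·Σ|x[n]|² = 8·30.0000

Σ|X[k]|² = N·Σ|x[n]|² = 8·30.0000 = 240.0000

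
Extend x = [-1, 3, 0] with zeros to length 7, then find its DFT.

Original 3-point DFT: [2, -2.5000-2.5981i, -2.5000+2.5981i]
Zero-padded 7-point DFT provides frequency interpolation.

DFT_7([x, 0, ...]) = [2, 0.8705-2.3455i, -1.6676-2.9248i, -3.7029-1.3017i, -3.7029+1.3017i, -1.6676+2.9248i, 0.8705+2.3455i]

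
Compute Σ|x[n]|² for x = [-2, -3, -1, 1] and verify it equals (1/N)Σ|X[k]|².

Time domain:
Σ|x[n]|² = |-2|² + |-3|² + |-1|² + |1|² = 15.0000

Frequency domain:
(1/4)Σ|X[k]|² = (1/4)(|-5|² + |-1+4i|² + |-1|² + |-1-4i|²) = (1/4)·60.0000 = 15.0000

Both sides agree, confirming Parseval's theorem.

Σ|x[n]|² = (1/N)Σ|X[k]|² = 15.0000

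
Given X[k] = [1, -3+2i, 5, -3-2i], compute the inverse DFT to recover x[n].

x[n] = (1/4) Σ(k=0 to 3) X[k] · e^(2πikn/4)

Computing each x[n]:
x[0] = 0
x[1] = -2
x[2] = 3
x[3] = 0

x = [0, -2, 3, 0]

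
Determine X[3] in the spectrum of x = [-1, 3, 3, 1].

X[3] = Σ(n=0 to 3) x[n] · ω_4^(3n) where ω_4 = e^(-2πi/4)
= (-1)·ω_4^0 + (3)·ω_4^3 + (3)·ω_4^6 + (1)·ω_4^9

X[3] = -4+2i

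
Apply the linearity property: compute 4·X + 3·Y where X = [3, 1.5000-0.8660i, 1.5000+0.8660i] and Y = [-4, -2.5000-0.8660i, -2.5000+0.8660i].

By linearity: DFT(4x + 3y) = 4·DFT(x) + 3·DFT(y)
= 4·[3, 1.5000-0.8660i, 1.5000+0.8660i] + 3·[-4, -2.5000-0.8660i, -2.5000+0.8660i]

Computing element-wise:
Z[0] = 4·(3) + 3·(-4) = 0
Z[1] = 4·(1.5000-0.8660i) + 3·(-2.5000-0.8660i) = -1.5000-6.0620i
Z[2] = 4·(1.5000+0.8660i) + 3·(-2.5000+0.8660i) = -1.5000+6.0620i

DFT(4x + 3y) = 4·X + 3·Y = [0, -1.5000-6.0620i, -1.5000+6.0620i]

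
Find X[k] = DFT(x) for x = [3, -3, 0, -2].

X[k] = Σ(n=0 to 3) x[n] · ω_4^(nk)
where ω_4 = e^(-2πi/4)

Computing each X[k]:
X[0] = -2
X[1] = 3+1i
X[2] = 8
X[3] = 3-1i

X = [-2, 3+1i, 8, 3-1i]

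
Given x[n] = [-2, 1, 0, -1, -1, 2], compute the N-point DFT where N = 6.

X[k] = Σ(n=0 to 5) x[n] · ω_6^(nk)
where ω_6 = e^(-2πi/6)

Computing each X[k]:
X[0] = -1
X[1] = 1
X[2] = -4.0000+1.7321i
X[3] = -5
X[4] = -4.0000-1.7321i
X[5] = 1

X = [-1, 1, -4.0000+1.7321i, -5, -4.0000-1.7321i, 1]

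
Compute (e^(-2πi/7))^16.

Since ω_7^7 = 1, powers reduce modulo 7.
16 mod 7 = 2
So ω_7^16 = ω_7^2 = e^(-2πi·2/7)

ω_7^16 = ω_7^2 = -0.2225-0.9749i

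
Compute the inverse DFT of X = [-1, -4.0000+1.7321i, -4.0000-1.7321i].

x[n] = (1/3) Σ(k=0 to 2) X[k] · e^(2πikn/3)

Computing each x[n]:
x[0] = -3
x[1] = 0
x[2] = 2

x = [-3, 0, 2]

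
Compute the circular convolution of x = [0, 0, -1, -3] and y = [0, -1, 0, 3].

(x ⊛ y)[n] = Σ(m=0 to 3) x[m] · y[(n-m) mod 4]

Computing each output sample:
(x ⊛ y)[0] = 3
(x ⊛ y)[1] = -3
(x ⊛ y)[2] = -9
(x ⊛ y)[3] = 1

x ⊛ y = [3, -3, -9, 1]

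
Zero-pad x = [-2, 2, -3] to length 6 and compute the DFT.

Original 3-point DFT: [-3, -1.5000-4.3301i, -1.5000+4.3301i]
Zero-padded 6-point DFT provides frequency interpolation.

DFT_6([x, 0, ...]) = [-3, 0.5000+0.8660i, -1.5000-4.3301i, -7, -1.5000+4.3301i, 0.5000-0.8660i]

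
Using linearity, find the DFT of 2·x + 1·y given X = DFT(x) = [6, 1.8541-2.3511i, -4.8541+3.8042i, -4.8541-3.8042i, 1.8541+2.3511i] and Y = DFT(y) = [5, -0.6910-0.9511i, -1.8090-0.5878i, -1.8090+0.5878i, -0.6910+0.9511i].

By linearity: DFT(2x + 1y) = 2·DFT(x) + 1·DFT(y)
= 2·[6, 1.8541-2.3511i, -4.8541+3.8042i, -4.8541-3.8042i, 1.8541+2.3511i] + 1·[5, -0.6910-0.9511i, -1.8090-0.5878i, -1.8090+0.5878i, -0.6910+0.9511i]

Computing element-wise:
Z[0] = 2·(6) + 1·(5) = 17
Z[1] = 2·(1.8541-2.3511i) + 1·(-0.6910-0.9511i) = 3.0172-5.6533i
Z[2] = 2·(-4.8541+3.8042i) + 1·(-1.8090-0.5878i) = -11.5172+7.0206i
Z[3] = 2·(-4.8541-3.8042i) + 1·(-1.8090+0.5878i) = -11.5172-7.0206i
Z[4] = 2·(1.8541+2.3511i) + 1·(-0.6910+0.9511i) = 3.0172+5.6533i

DFT(2x + 1y) = 2·X + 1·Y = [17, 3.0172-5.6533i, -11.5172+7.0206i, -11.5172-7.0206i, 3.0172+5.6533i]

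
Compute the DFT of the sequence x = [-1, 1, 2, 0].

X[k] = Σ(n=0 to 3) x[n] · ω_4^(nk)
where ω_4 = e^(-2πi/4)

Computing each X[k]:
X[0] = 2
X[1] = -3-1i
X[2] = 0
X[3] = -3+1i

X = [2, -3-1i, 0, -3+1i]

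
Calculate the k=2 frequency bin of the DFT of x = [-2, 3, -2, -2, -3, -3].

X[2] = Σ(n=0 to 5) x[n] · ω_6^(2n) where ω_6 = e^(-2πi/6)
= (-2)·ω_6^0 + (3)·ω_6^2 + (-2)·ω_6^4 + (-2)·ω_6^6 + (-3)·ω_6^8 + (-3)·ω_6^10

X[2] = -1.5000-4.3301i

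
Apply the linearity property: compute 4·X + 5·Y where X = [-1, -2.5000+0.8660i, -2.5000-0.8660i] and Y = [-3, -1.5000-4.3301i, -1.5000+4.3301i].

By linearity: DFT(4x + 5y) = 4·DFT(x) + 5·DFT(y)
= 4·[-1, -2.5000+0.8660i, -2.5000-0.8660i] + 5·[-3, -1.5000-4.3301i, -1.5000+4.3301i]

Computing element-wise:
Z[0] = 4·(-1) + 5·(-3) = -19
Z[1] = 4·(-2.5000+0.8660i) + 5·(-1.5000-4.3301i) = -17.5000-18.1865i
Z[2] = 4·(-2.5000-0.8660i) + 5·(-1.5000+4.3301i) = -17.5000+18.1865i

DFT(4x + 5y) = 4·X + 5·Y = [-19, -17.5000-18.1865i, -17.5000+18.1865i]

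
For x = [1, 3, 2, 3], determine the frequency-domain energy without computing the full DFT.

Parseval: Σ|x[n]|² = (1/N)Σ|X[k]|², so Σ|X[k]|² = N·Σ|x[n]|² = 4·23.0000

Σ|X[k]|² = N·Σ|x[n]|² = 4·23.0000 = 92.0000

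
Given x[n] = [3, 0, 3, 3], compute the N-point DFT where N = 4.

X[k] = Σ(n=0 to 3) x[n] · ω_4^(nk)
where ω_4 = e^(-2πi/4)

Computing each X[k]:
X[0] = 9
X[1] = 3i
X[2] = 3
X[3] = -3i

X = [9, 3i, 3, -3i]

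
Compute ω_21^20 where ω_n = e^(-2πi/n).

ω_21^20 = e^(-2πi·20/21)
= cos(-2π·20/21) + i·sin(-2π·20/21)
= cos(-40π/21) + i·sin(-40π/21)

ω_21^20 = cos(-40π/21) + i·sin(-40π/21) = 0.9556+0.2948i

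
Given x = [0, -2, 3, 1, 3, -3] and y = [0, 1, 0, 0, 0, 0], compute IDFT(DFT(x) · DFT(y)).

(x ⊛ y)[n] = Σ(m=0 to 5) x[m] · y[(n-m) mod 6]

Computing each output sample:
(x ⊛ y)[0] = -3
(x ⊛ y)[1] = 0
(x ⊛ y)[2] = -2
(x ⊛ y)[3] = 3
(x ⊛ y)[4] = 1
(x ⊛ y)[5] = 3

x ⊛ y = [-3, 0, -2, 3, 1, 3]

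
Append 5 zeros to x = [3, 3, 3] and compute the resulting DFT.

Original 3-point DFT: [9, 0, 0]
Zero-padded 8-point DFT provides frequency interpolation.

DFT_8([x, 0, ...]) = [9, 5.1213-5.1213i, -3i, 0.8787+0.8787i, 3, 0.8787-0.8787i, 3i, 5.1213+5.1213i]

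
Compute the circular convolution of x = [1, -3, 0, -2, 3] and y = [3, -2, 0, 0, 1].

(x ⊛ y)[n] = Σ(m=0 to 4) x[m] · y[(n-m) mod 5]

Computing each output sample:
(x ⊛ y)[0] = -6
(x ⊛ y)[1] = -11
(x ⊛ y)[2] = 4
(x ⊛ y)[3] = -3
(x ⊛ y)[4] = 14

x ⊛ y = [-6, -11, 4, -3, 14]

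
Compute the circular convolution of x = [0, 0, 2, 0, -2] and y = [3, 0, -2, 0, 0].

(x ⊛ y)[n] = Σ(m=0 to 4) x[m] · y[(n-m) mod 5]

Computing each output sample:
(x ⊛ y)[0] = 0
(x ⊛ y)[1] = 4
(x ⊛ y)[2] = 6
(x ⊛ y)[3] = 0
(x ⊛ y)[4] = -10

x ⊛ y = [0, 4, 6, 0, -10]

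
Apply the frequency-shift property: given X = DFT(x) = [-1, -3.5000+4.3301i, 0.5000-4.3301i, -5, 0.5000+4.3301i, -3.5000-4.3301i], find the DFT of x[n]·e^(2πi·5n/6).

Modulation property: DFT(ω_6^(-5n)·x[n]) = X[(k-5) mod 6], so circularly shift X by 5 positions.

X[k-5] = [-3.5000+4.3301i, 0.5000-4.3301i, -5, 0.5000+4.3301i, -3.5000-4.3301i, -1]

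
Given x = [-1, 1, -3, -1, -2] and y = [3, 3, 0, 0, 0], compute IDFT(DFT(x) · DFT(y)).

(x ⊛ y)[n] = Σ(m=0 to 4) x[m] · y[(n-m) mod 5]

Computing each output sample:
(x ⊛ y)[0] = -9
(x ⊛ y)[1] = 0
(x ⊛ y)[2] = -6
(x ⊛ y)[3] = -12
(x ⊛ y)[4] = -9

x ⊛ y = [-9, 0, -6, -12, -9]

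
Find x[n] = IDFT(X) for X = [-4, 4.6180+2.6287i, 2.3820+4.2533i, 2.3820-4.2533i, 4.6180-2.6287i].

x[n] = (1/5) Σ(k=0 to 4) X[k] · e^(2πikn/5)

Computing each x[n]:
x[0] = 2
x[1] = -3
x[2] = -1
x[3] = -3
x[4] = 1

x = [2, -3, -1, -3, 1]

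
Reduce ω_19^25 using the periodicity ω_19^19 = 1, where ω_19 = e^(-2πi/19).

Since ω_19^19 = 1, powers reduce modulo 19.
25 mod 19 = 6
So ω_19^25 = ω_19^6 = e^(-2πi·6/19)

ω_19^25 = ω_19^6 = -0.4017-0.9158i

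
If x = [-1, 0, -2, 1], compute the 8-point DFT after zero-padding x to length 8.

Original 4-point DFT: [-2, 1+1i, -4, 1-1i]
Zero-padded 8-point DFT provides frequency interpolation.

DFT_8([x, 0, ...]) = [-2, -1.7071+1.2929i, 1+1i, -0.2929-2.7071i, -4, -0.2929+2.7071i, 1-1i, -1.7071-1.2929i]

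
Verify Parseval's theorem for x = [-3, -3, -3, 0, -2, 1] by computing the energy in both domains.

Time domain:
Σ|x[n]|² = |-3|² + |-3|² + |-3|² + |0|² + |-2|² + |1|² = 32.0000

Frequency domain:
(1/6)Σ|X[k]|² = (1/6)(|-10|² + |-1.5000+4.3301i|² + |0.5000+2.5981i|² + |-6|² + |0.5000-2.5981i|² + |-1.5000-4.3301i|²) = (1/6)·192.0000 = 32.0000

Both sides agree, confirming Parseval's theorem.

Σ|x[n]|² = (1/N)Σ|X[k]|² = 32.0000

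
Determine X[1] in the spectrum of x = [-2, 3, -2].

X[1] = Σ(n=0 to 2) x[n] · ω_3^(1n) where ω_3 = e^(-2πi/3)
= (-2)·ω_3^0 + (3)·ω_3^1 + (-2)·ω_3^2

X[1] = -2.5000-4.3301i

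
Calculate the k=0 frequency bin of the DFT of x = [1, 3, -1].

X[0] = Σ(n=0 to 2) x[n] · ω_3^0 = Σ x[n]
= (1) + (3) + (-1)

X[0] = 3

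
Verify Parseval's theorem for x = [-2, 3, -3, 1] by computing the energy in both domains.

Time domain:
Σ|x[n]|² = |-2|² + |3|² + |-3|² + |1|² = 23.0000

Frequency domain:
(1/4)Σ|X[k]|² = (1/4)(|-1|² + |1-2i|² + |-9|² + |1+2i|²) = (1/4)·92.0000 = 23.0000

Both sides agree, confirming Parseval's theorem.

Σ|x[n]|² = (1/N)Σ|X[k]|² = 23.0000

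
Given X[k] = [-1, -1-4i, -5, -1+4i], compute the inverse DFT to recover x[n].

x[n] = (1/4) Σ(k=0 to 3) X[k] · e^(2πikn/4)

Computing each x[n]:
x[0] = -2
x[1] = 3
x[2] = -1
x[3] = -1

x = [-2, 3, -1, -1]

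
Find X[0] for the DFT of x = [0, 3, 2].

X[0] = Σ(n=0 to 2) x[n] · ω_3^0 = Σ x[n]
= (0) + (3) + (2)

X[0] = 5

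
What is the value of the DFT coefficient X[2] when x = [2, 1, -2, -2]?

X[2] = Σ(n=0 to 3) x[n] · ω_4^(2n) where ω_4 = e^(-2πi/4)
= (2)·ω_4^0 + (1)·ω_4^2 + (-2)·ω_4^4 + (-2)·ω_4^6

X[2] = 1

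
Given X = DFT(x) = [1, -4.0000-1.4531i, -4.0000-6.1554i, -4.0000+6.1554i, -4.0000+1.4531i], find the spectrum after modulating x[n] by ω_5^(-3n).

Modulation property: DFT(ω_5^(-3n)·x[n]) = X[(k-3) mod 5], so circularly shift X by 3 positions.

X[k-3] = [-4.0000-6.1554i, -4.0000+6.1554i, -4.0000+1.4531i, 1, -4.0000-1.4531i]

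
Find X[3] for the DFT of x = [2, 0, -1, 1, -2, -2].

X[3] = Σ(n=0 to 5) x[n] · ω_6^(3n) where ω_6 = e^(-2πi/6)
= (2)·ω_6^0 + (0)·ω_6^3 + (-1)·ω_6^6 + (1)·ω_6^9 + (-2)·ω_6^12 + (-2)·ω_6^15

X[3] = 0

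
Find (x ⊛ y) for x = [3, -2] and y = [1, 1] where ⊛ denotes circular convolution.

(x ⊛ y)[n] = Σ(m=0 to 1) x[m] · y[(n-m) mod 2]

Computing each output sample:
(x ⊛ y)[0] = 1
(x ⊛ y)[1] = 1

x ⊛ y = [1, 1]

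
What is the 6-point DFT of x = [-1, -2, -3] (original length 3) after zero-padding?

Original 3-point DFT: [-6, 1.5000-0.8660i, 1.5000+0.8660i]
Zero-padded 6-point DFT provides frequency interpolation.

DFT_6([x, 0, ...]) = [-6, -0.5000+4.3301i, 1.5000-0.8660i, -2, 1.5000+0.8660i, -0.5000-4.3301i]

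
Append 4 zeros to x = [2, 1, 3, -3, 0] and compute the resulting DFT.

Original 5-point DFT: [3, 2.3090-4.4778i, 1.1910+5.1186i, 1.1910-5.1186i, 2.3090+4.4778i]
Zero-padded 9-point DFT provides frequency interpolation.

DFT_9([x, 0, ...]) = [3, 4.7870-0.9991i, 0.8546-4.6089i, -3.0000+1.7321i, 4.8584+4.1844i, 4.8584-4.1844i, -3.0000-1.7321i, 0.8546+4.6089i, 4.7870+0.9991i]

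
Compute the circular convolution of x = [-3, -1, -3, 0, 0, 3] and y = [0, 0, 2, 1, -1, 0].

(x ⊛ y)[n] = Σ(m=0 to 5) x[m] · y[(n-m) mod 6]

Computing each output sample:
(x ⊛ y)[0] = 3
(x ⊛ y)[1] = 6
(x ⊛ y)[2] = -3
(x ⊛ y)[3] = -8
(x ⊛ y)[4] = -4
(x ⊛ y)[5] = -2

x ⊛ y = [3, 6, -3, -8, -4, -2]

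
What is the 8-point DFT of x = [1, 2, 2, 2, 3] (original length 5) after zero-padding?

Original 5-point DFT: [10, -0.6910+0.9511i, -1.8090+0.5878i, -1.8090-0.5878i, -0.6910-0.9511i]
Zero-padded 8-point DFT provides frequency interpolation.

DFT_8([x, 0, ...]) = [10, -2.0000-4.8284i, 2, -2.0000-0.8284i, 2, -2.0000+0.8284i, 2, -2.0000+4.8284i]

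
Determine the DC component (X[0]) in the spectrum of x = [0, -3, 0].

X[0] = Σ(n=0 to 2) x[n] · ω_3^0 = Σ x[n]
= (0) + (-3) + (0)

X[0] = -3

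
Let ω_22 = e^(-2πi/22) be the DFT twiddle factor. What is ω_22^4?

ω_22^4 = e^(-2πi·4/22)
= cos(-2π·4/22) + i·sin(-2π·4/22)
= cos(-8π/22) + i·sin(-8π/22)

ω_22^4 = cos(-8π/22) + i·sin(-8π/22) = 0.4154-0.9096i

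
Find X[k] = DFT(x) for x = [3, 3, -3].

X[k] = Σ(n=0 to 2) x[n] · ω_3^(nk)
where ω_3 = e^(-2πi/3)

Computing each X[k]:
X[0] = 3
X[1] = 3.0000-5.1962i
X[2] = 3.0000+5.1962i

X = [3, 3.0000-5.1962i, 3.0000+5.1962i]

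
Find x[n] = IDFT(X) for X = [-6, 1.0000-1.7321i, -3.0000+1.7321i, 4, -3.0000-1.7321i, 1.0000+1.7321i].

x[n] = (1/6) Σ(k=0 to 5) X[k] · e^(2πikn/6)

Computing each x[n]:
x[0] = -1
x[1] = -1
x[2] = 1
x[3] = -3
x[4] = -1
x[5] = -1

x = [-1, -1, 1, -3, -1, -1]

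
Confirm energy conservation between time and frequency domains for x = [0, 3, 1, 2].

Time domain:
Σ|x[n]|² = |0|² + |3|² + |1|² + |2|² = 14.0000

Frequency domain:
(1/4)Σ|X[k]|² = (1/4)(|6|² + |-1-1i|² + |-4|² + |-1+1i|²) = (1/4)·56.0000 = 14.0000

Both sides agree, confirming Parseval's theorem.

Σ|x[n]|² = (1/N)Σ|X[k]|² = 14.0000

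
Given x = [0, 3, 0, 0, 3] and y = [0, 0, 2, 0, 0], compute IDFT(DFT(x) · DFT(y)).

(x ⊛ y)[n] = Σ(m=0 to 4) x[m] · y[(n-m) mod 5]

Computing each output sample:
(x ⊛ y)[0] = 0
(x ⊛ y)[1] = 6
(x ⊛ y)[2] = 0
(x ⊛ y)[3] = 6
(x ⊛ y)[4] = 0

x ⊛ y = [0, 6, 0, 6, 0]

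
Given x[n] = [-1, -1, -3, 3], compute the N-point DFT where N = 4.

X[k] = Σ(n=0 to 3) x[n] · ω_4^(nk)
where ω_4 = e^(-2πi/4)

Computing each X[k]:
X[0] = -2
X[1] = 2+4i
X[2] = -6
X[3] = 2-4i

X = [-2, 2+4i, -6, 2-4i]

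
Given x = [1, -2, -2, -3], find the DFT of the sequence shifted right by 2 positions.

Time shift by 2: X_shifted[k] = ω_4^(2k) · X[k]
Shifted x = [-2, -3, 1, -2]

DFT(x[n-2]) = [-6, -3+1i, 4, -3-1i]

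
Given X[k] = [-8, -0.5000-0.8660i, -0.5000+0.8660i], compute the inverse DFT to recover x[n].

x[n] = (1/3) Σ(k=0 to 2) X[k] · e^(2πikn/3)

Computing each x[n]:
x[0] = -3
x[1] = -2
x[2] = -3

x = [-3, -2, -3]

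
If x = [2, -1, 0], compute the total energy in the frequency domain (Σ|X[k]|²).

Parseval: Σ|x[n]|² = (1/N)Σ|X[k]|², so Σ|X[k]|² = N·Σ|x[n]|² = 3·5.0000

Σ|X[k]|² = N·Σ|x[n]|² = 3·5.0000 = 15.0000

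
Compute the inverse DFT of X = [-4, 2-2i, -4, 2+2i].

x[n] = (1/4) Σ(k=0 to 3) X[k] · e^(2πikn/4)

Computing each x[n]:
x[0] = -1
x[1] = 1
x[2] = -3
x[3] = -1

x = [-1, 1, -3, -1]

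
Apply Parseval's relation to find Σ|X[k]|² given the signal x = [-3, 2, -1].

Parseval: Σ|x[n]|² = (1/N)Σ|X[k]|², so Σ|X[k]|² = N·Σ|x[n]|² = 3·14.0000

Σ|X[k]|² = N·Σ|x[n]|² = 3·14.0000 = 42.0000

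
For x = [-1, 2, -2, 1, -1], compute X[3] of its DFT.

X[3] = Σ(n=0 to 4) x[n] · ω_5^(3n) where ω_5 = e^(-2πi/5)
= (-1)·ω_5^0 + (2)·ω_5^3 + (-2)·ω_5^6 + (1)·ω_5^9 + (-1)·ω_5^12

X[3] = -2.1180+4.6165i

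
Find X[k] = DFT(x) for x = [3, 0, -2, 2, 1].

X[k] = Σ(n=0 to 4) x[n] · ω_5^(nk)
where ω_5 = e^(-2πi/5)

Computing each X[k]:
X[0] = 4
X[1] = 3.3090+3.3022i
X[2] = 2.1910-3.2164i
X[3] = 2.1910+3.2164i
X[4] = 3.3090-3.3022i

X = [4, 3.3090+3.3022i, 2.1910-3.2164i, 2.1910+3.2164i, 3.3090-3.3022i]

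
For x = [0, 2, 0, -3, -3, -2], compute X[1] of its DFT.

X[1] = Σ(n=0 to 5) x[n] · ω_6^(1n) where ω_6 = e^(-2πi/6)
= (0)·ω_6^0 + (2)·ω_6^1 + (0)·ω_6^2 + (-3)·ω_6^3 + (-3)·ω_6^4 + (-2)·ω_6^5

X[1] = 4.5000-6.0622i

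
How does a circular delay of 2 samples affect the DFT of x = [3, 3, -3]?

Time shift by 2: X_shifted[k] = ω_3^(2k) · X[k]
Shifted x = [3, -3, 3]

DFT(x[n-2]) = [3, 3.0000+5.1962i, 3.0000-5.1962i]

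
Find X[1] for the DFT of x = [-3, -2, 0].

X[1] = Σ(n=0 to 2) x[n] · ω_3^(1n) where ω_3 = e^(-2πi/3)
= (-3)·ω_3^0 + (-2)·ω_3^1 + (0)·ω_3^2

X[1] = -2.0000+1.7321i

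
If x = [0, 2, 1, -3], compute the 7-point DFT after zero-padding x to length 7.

Original 4-point DFT: [0, -1-5i, 2, -1+5i]
Zero-padded 7-point DFT provides frequency interpolation.

DFT_7([x, 0, ...]) = [0, 3.7274-1.2369i, -3.2165-3.8615i, -0.5109+2.8388i, -0.5109-2.8388i, -3.2165+3.8615i, 3.7274+1.2369i]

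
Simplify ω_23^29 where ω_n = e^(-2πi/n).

Since ω_23^23 = 1, powers reduce modulo 23.
29 mod 23 = 6
So ω_23^29 = ω_23^6 = e^(-2πi·6/23)

ω_23^29 = ω_23^6 = -0.0682-0.9977i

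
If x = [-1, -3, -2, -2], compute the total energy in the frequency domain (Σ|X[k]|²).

Parseval: Σ|x[n]|² = (1/N)Σ|X[k]|², so Σ|X[k]|² = N·Σ|x[n]|² = 4·18.0000

Σ|X[k]|² = N·Σ|x[n]|² = 4·18.0000 = 72.0000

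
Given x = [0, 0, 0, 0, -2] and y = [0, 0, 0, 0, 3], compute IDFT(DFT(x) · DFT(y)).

(x ⊛ y)[n] = Σ(m=0 to 4) x[m] · y[(n-m) mod 5]

Computing each output sample:
(x ⊛ y)[0] = 0
(x ⊛ y)[1] = 0
(x ⊛ y)[2] = 0
(x ⊛ y)[3] = -6
(x ⊛ y)[4] = 0

x ⊛ y = [0, 0, 0, -6, 0]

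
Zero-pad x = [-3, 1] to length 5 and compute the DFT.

Original 2-point DFT: [-2, -4]
Zero-padded 5-point DFT provides frequency interpolation.

DFT_5([x, 0, ...]) = [-2, -2.6910-0.9511i, -3.8090-0.5878i, -3.8090+0.5878i, -2.6910+0.9511i]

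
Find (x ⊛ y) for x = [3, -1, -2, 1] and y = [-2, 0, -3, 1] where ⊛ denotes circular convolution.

(x ⊛ y)[n] = Σ(m=0 to 3) x[m] · y[(n-m) mod 4]

Computing each output sample:
(x ⊛ y)[0] = -1
(x ⊛ y)[1] = -3
(x ⊛ y)[2] = -4
(x ⊛ y)[3] = 4

x ⊛ y = [-1, -3, -4, 4]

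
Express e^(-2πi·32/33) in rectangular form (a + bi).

ω_33^32 = e^(-2πi·32/33)
= cos(-2π·32/33) + i·sin(-2π·32/33)
= cos(-64π/33) + i·sin(-64π/33)

ω_33^32 = cos(-64π/33) + i·sin(-64π/33) = 0.9819+0.1893i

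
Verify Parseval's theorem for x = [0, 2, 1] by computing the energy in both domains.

Time domain:
Σ|x[n]|² = |0|² + |2|² + |1|² = 5.0000

Frequency domain:
(1/3)Σ|X[k]|² = (1/3)(|3|² + |-1.5000-0.8660i|² + |-1.5000+0.8660i|²) = (1/3)·15.0000 = 5.0000

Both sides agree, confirming Parseval's theorem.

Σ|x[n]|² = (1/N)Σ|X[k]|² = 5.0000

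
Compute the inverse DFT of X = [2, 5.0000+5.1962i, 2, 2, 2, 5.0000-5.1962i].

x[n] = (1/6) Σ(k=0 to 5) X[k] · e^(2πikn/6)

Computing each x[n]:
x[0] = 3
x[1] = -1
x[2] = -2
x[3] = -1
x[4] = 1
x[5] = 2

x = [3, -1, -2, -1, 1, 2]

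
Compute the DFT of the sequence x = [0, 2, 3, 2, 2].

X[k] = Σ(n=0 to 4) x[n] · ω_5^(nk)
where ω_5 = e^(-2πi/5)

Computing each X[k]:
X[0] = 9
X[1] = -2.8090-0.5878i
X[2] = -1.6910+0.9511i
X[3] = -1.6910-0.9511i
X[4] = -2.8090+0.5878i

X = [9, -2.8090-0.5878i, -1.6910+0.9511i, -1.6910-0.9511i, -2.8090+0.5878i]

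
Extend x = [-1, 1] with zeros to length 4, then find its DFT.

Original 2-point DFT: [0, -2]
Zero-padded 4-point DFT provides frequency interpolation.

DFT_4([x, 0, ...]) = [0, -1-1i, -2, -1+1i]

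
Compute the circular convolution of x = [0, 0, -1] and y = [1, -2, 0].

(x ⊛ y)[n] = Σ(m=0 to 2) x[m] · y[(n-m) mod 3]

Computing each output sample:
(x ⊛ y)[0] = 2
(x ⊛ y)[1] = 0
(x ⊛ y)[2] = -1

x ⊛ y = [2, 0, -1]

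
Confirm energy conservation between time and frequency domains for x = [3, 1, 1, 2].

Time domain:
Σ|x[n]|² = |3|² + |1|² + |1|² + |2|² = 15.0000

Frequency domain:
(1/4)Σ|X[k]|² = (1/4)(|7|² + |2+1i|² + |1|² + |2-1i|²) = (1/4)·60.0000 = 15.0000

Both sides agree, confirming Parseval's theorem.

Σ|x[n]|² = (1/N)Σ|X[k]|² = 15.0000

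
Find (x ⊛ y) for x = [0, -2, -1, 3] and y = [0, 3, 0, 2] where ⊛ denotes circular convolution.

(x ⊛ y)[n] = Σ(m=0 to 3) x[m] · y[(n-m) mod 4]

Computing each output sample:
(x ⊛ y)[0] = 5
(x ⊛ y)[1] = -2
(x ⊛ y)[2] = 0
(x ⊛ y)[3] = -3

x ⊛ y = [5, -2, 0, -3]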